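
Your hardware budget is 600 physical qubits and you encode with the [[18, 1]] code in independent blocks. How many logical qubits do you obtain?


Each code block uses 18 physical qubits for 1 logical qubit(s).
Number of complete blocks = floor(600 / 18) = 33
Logical qubits = 33 * 1
= 33

33


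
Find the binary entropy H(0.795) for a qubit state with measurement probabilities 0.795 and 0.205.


S = -p*log2(p) - (1-p)*log2(1-p)
p = 0.7950, 1-p = 0.2050
= -0.7950 * log2(0.7950) - 0.2050 * log2(0.2050)
= -(-0.2631) - (-0.4687)
= 0.7318

0.7318


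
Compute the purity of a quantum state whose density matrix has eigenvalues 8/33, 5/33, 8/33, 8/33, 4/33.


tr(rho^2) = sum of eigenvalues squared
= (8/33)^2 + (5/33)^2 + (8/33)^2 + (8/33)^2 + (4/33)^2
= (64 + 25 + 64 + 64 + 16) / 1089
= 233/1089
= 0.2140

0.2140


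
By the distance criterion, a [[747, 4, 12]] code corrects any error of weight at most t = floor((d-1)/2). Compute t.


Code parameters: [[747, 4, 12]], distance d = 12.
Number of correctable errors = floor((d-1)/2)
= floor((12 - 1)/2)
= floor(11/2)
= 5

5


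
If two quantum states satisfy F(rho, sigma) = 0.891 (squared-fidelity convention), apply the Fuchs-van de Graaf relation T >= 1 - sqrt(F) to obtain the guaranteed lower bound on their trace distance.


Fuchs-van de Graaf (squared-fidelity convention): 1 - sqrt(F) <= T <= sqrt(1 - F).
Lower bound: T >= 1 - sqrt(F)
sqrt(F) = sqrt(0.891) = 0.9439
T >= 1 - 0.9439
T >= 0.0561

0.0561


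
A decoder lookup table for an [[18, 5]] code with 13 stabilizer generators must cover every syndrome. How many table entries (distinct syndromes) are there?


Each stabilizer generator gives a binary (+1 or -1) measurement outcome.
With 13 independent generators:
Total syndromes = 2^13
= 8192

8192


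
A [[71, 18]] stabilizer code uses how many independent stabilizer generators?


For an [[n,k]] stabilizer code:
Number of stabilizer generators = n - k
= 71 - 18
= 53

53


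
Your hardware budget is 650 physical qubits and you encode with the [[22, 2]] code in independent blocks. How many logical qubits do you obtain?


Each code block uses 22 physical qubits for 2 logical qubit(s).
Number of complete blocks = floor(650 / 22) = 29
Logical qubits = 29 * 2
= 58

58


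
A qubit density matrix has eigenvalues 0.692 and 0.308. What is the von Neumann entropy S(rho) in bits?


S = -p*log2(p) - (1-p)*log2(1-p)
p = 0.6920, 1-p = 0.3080
= -0.6920 * log2(0.6920) - 0.3080 * log2(0.3080)
= -(-0.3676) - (-0.5233)
= 0.8909

0.8909


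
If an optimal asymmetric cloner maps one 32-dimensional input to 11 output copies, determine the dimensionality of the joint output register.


Output space = H^(tensor 11) where dim(H) = 32
dim = 32^11
= 1024 (after 2 factors)
= 32768 (after 3 factors)
= 1048576 (after 4 factors)
= 33554432 (after 5 factors)
= 1073741824 (after 6 factors)
= 34359738368 (after 7 factors)
= 1099511627776 (after 8 factors)
= 35184372088832 (after 9 factors)
= 1125899906842624 (after 10 factors)
= 36028797018963968 (after 11 factors)
= 36028797018963968

36028797018963968


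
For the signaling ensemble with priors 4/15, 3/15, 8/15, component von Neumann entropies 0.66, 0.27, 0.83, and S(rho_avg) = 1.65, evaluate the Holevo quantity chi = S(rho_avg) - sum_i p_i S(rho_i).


chi = S(rho) - sum_i p_i * S(rho_i)
Weighted entropy = 4/15 * 0.66 + 3/15 * 0.27 + 8/15 * 0.83
= 0.6727
chi = 1.65 - 0.6727
= 0.9773

0.9773


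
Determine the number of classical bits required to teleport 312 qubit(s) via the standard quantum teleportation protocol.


Quantum teleportation requires 2 classical bits per qubit teleported.
312 qubit(s) -> 2 * 312 = 624 classical bits

624


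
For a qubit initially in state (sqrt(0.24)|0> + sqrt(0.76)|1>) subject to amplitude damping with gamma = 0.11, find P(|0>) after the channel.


For amplitude damping with parameter gamma on state sqrt(a)|0> + sqrt(b)|1>:
alpha^2 = 0.24, beta^2 = 0.76
P(|0>) = alpha^2 + gamma * beta^2
= 0.24 + 0.11 * 0.76
= 0.24 + 0.0836
= 0.3236

0.3236


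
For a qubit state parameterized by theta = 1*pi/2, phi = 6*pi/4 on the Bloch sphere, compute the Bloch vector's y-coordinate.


theta = 1.5708, phi = 4.7124
r_y = sin(theta)*sin(phi) = 1.0000 * -1.0000
r_y = -1.0000

-1.0000


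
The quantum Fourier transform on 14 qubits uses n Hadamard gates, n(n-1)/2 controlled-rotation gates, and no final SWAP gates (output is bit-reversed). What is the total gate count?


Hadamard gates: 14
Controlled rotations: n*(n-1)/2 = 14*13/2 = 91
SWAP gates: 0 (omitted)
Total = 14 + 91
= 105

105


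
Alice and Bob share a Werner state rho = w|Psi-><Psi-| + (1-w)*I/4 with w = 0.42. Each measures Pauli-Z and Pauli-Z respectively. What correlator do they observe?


|Psi-> = (|01> - |10>)/sqrt(2)
For the pure Bell state, <Z_A Z_B> = -1 (Bell-state Pauli correlator).
The maximally-mixed part I/4 has tr(I/4 * P tensor P) = 0 for any traceless Pauli P.
So <Z_A Z_B>_rho = w * (-1) + (1 - w) * 0
= 0.42 * (-1)
= -0.4200

-0.4200


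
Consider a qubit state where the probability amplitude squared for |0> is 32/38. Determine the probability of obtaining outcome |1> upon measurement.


|alpha|^2 = 32/38 = 0.8421
|beta|^2 = 1 - 32/38 = 6/38 = 0.1579
P(|1>) = |beta|^2 = 0.1579

0.1579


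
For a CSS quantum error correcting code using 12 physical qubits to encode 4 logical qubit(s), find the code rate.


Code rate R = k/n
= 4/12
= 0.3333

0.3333


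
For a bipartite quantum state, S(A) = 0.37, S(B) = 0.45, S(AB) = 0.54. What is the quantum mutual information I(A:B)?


I(A:B) = S(A) + S(B) - S(AB)
= 0.37 + 0.45 - 0.54
= 0.2800

0.2800


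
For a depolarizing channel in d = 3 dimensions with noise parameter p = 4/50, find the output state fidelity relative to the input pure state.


F = (1-p) + p/d
= (1 - 0.0800) + 0.0800/3
= 0.9200 + 0.0267
= 0.9467

0.9467


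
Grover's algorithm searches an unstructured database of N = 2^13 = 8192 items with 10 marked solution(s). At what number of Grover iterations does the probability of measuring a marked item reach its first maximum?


After j Grover iterations the success probability is P(j) = sin^2((2j+1)*theta), where sin(theta) = sqrt(k/N).
N = 2^13 = 8192, k = 10
sin(theta) = sqrt(k/N) = 0.03493856215
theta = arcsin(sqrt(k/N)) = 0.03494567432 rad
P(j) reaches its first maximum when (2j+1)*theta is as close as possible to pi/2, i.e. j = round(pi/(4*theta) - 1/2).
pi/(4*theta) - 1/2 = 21.9748
(For comparison, the common estimate pi/4 * sqrt(N/k) = 22.4794; the exact maximiser is used here.)
Optimal iterations = 22

22


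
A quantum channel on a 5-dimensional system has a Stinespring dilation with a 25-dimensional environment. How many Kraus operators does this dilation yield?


Tracing out the environment in an orthonormal basis {|i>_E} gives Kraus operators K_i = <i|_E U |0>_E.
Number of Kraus operators = dim(H_env) = d_env
= 25

25


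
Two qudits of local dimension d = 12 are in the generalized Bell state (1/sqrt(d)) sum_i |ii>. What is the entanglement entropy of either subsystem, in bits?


For a maximally entangled state in d x d:
S = log2(d) = log2(12)
= 3.5850

3.5850


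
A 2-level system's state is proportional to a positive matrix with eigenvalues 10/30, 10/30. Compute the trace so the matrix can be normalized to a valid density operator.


tr(M) = sum of eigenvalues
= 10/30 + 10/30
= 20/30
= 0.6667

0.6667


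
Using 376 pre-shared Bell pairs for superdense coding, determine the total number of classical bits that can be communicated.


Superdense coding allows 2 classical bits per shared entangled pair.
376 pair(s) -> 2 * 376 = 752 classical bits

752


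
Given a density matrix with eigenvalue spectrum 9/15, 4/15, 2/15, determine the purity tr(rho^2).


tr(rho^2) = sum of eigenvalues squared
= (9/15)^2 + (4/15)^2 + (2/15)^2
= (81 + 16 + 4) / 225
= 101/225
= 0.4489

0.4489


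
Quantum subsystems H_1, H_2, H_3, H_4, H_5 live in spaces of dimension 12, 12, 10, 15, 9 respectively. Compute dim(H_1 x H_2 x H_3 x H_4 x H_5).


dim(H_1 x H_2 x H_3 x H_4 x H_5) = 12 * 12 * 10 * 15 * 9
= 144 * 10 * 15 * 9
= 1440 * 15 * 9
= 21600 * 9
= 194400

194400


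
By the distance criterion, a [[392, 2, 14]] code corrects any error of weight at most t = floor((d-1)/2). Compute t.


Code parameters: [[392, 2, 14]], distance d = 14.
Number of correctable errors = floor((d-1)/2)
= floor((14 - 1)/2)
= floor(13/2)
= 6

6


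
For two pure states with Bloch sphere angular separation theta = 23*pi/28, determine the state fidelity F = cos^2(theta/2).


For states separated by angle theta on Bloch sphere:
F = cos^2(theta/2)
theta = 23*pi/28 = 2.5806
theta/2 = 1.2903
cos(theta/2) = 0.2768
F = 0.0766

0.0766


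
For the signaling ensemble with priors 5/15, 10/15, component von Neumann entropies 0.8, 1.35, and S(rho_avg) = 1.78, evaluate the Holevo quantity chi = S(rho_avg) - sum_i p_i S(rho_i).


chi = S(rho) - sum_i p_i * S(rho_i)
Weighted entropy = 5/15 * 0.8 + 10/15 * 1.35
= 1.1667
chi = 1.78 - 1.1667
= 0.6133

0.6133


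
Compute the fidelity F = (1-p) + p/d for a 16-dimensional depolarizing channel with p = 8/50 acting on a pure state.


F = (1-p) + p/d
= (1 - 0.1600) + 0.1600/16
= 0.8400 + 0.0100
= 0.8500

0.8500


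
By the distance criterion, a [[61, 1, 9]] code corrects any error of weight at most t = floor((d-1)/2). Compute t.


Code parameters: [[61, 1, 9]], distance d = 9.
Number of correctable errors = floor((d-1)/2)
= floor((9 - 1)/2)
= floor(8/2)
= 4

4


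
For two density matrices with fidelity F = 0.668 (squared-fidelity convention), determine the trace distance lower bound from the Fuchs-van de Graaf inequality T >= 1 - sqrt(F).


Fuchs-van de Graaf (squared-fidelity convention): 1 - sqrt(F) <= T <= sqrt(1 - F).
Lower bound: T >= 1 - sqrt(F)
sqrt(F) = sqrt(0.668) = 0.8173
T >= 1 - 0.8173
T >= 0.1827

0.1827


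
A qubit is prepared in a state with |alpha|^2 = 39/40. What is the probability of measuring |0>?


|alpha|^2 = 39/40 = 0.9750
|beta|^2 = 1 - 39/40 = 1/40 = 0.0250
P(|0>) = |alpha|^2 = 0.9750

0.9750


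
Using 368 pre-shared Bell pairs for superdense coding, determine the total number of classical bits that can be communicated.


Superdense coding allows 2 classical bits per shared entangled pair.
368 pair(s) -> 2 * 368 = 736 classical bits

736


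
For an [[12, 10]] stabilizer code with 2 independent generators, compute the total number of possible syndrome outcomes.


Each stabilizer generator gives a binary (+1 or -1) measurement outcome.
With 2 independent generators:
Total syndromes = 2^2
= 4

4


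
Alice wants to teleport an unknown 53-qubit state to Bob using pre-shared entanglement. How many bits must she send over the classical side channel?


Quantum teleportation requires 2 classical bits per qubit teleported.
53 qubit(s) -> 2 * 53 = 106 classical bits

106


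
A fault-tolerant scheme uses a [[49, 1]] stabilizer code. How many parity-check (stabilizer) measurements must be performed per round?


For an [[n,k]] stabilizer code:
Number of stabilizer generators = n - k
= 49 - 1
= 48

48


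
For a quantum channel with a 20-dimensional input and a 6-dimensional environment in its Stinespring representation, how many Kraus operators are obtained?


Tracing out the environment in an orthonormal basis {|i>_E} gives Kraus operators K_i = <i|_E U |0>_E.
Number of Kraus operators = dim(H_env) = d_env
= 6

6


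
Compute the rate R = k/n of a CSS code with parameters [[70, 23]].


Code rate R = k/n
= 23/70
= 0.3286

0.3286


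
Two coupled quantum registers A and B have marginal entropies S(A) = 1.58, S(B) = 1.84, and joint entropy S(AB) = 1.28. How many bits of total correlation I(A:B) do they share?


I(A:B) = S(A) + S(B) - S(AB)
= 1.58 + 1.84 - 1.28
= 2.1400

2.1400


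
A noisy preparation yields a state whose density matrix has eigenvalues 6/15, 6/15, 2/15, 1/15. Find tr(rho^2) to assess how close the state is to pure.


tr(rho^2) = sum of eigenvalues squared
= (6/15)^2 + (6/15)^2 + (2/15)^2 + (1/15)^2
= (36 + 36 + 4 + 1) / 225
= 77/225
= 0.3422

0.3422


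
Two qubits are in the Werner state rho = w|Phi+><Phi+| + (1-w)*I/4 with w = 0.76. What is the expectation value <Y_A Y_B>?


|Phi+> = (|00> + |11>)/sqrt(2)
For the pure Bell state, <Y_A Y_B> = -1 (Bell-state Pauli correlator).
The maximally-mixed part I/4 has tr(I/4 * P tensor P) = 0 for any traceless Pauli P.
So <Y_A Y_B>_rho = w * (-1) + (1 - w) * 0
= 0.76 * (-1)
= -0.7600

-0.7600


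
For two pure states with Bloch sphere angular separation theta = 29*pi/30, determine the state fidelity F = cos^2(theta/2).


For states separated by angle theta on Bloch sphere:
F = cos^2(theta/2)
theta = 29*pi/30 = 3.0369
theta/2 = 1.5184
cos(theta/2) = 0.0523
F = 0.0027

0.0027


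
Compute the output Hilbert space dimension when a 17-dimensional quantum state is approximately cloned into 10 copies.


Output space = H^(tensor 10) where dim(H) = 17
dim = 17^10
= 289 (after 2 factors)
= 4913 (after 3 factors)
= 83521 (after 4 factors)
= 1419857 (after 5 factors)
= 24137569 (after 6 factors)
= 410338673 (after 7 factors)
= 6975757441 (after 8 factors)
= 118587876497 (after 9 factors)
= 2015993900449 (after 10 factors)
= 2015993900449

2015993900449


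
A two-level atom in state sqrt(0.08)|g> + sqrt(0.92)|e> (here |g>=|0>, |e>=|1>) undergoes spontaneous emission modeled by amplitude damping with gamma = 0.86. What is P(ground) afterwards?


For amplitude damping with parameter gamma on state sqrt(a)|0> + sqrt(b)|1>:
alpha^2 = 0.08, beta^2 = 0.92
P(|0>) = alpha^2 + gamma * beta^2
= 0.08 + 0.86 * 0.92
= 0.08 + 0.7912
= 0.8712

0.8712


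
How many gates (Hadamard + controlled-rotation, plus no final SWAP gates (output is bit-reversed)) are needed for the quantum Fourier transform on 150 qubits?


Hadamard gates: 150
Controlled rotations: n*(n-1)/2 = 150*149/2 = 11175
SWAP gates: 0 (omitted)
Total = 150 + 11175
= 11325

11325


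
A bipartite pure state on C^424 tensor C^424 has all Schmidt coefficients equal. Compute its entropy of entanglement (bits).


For a maximally entangled state in d x d:
S = log2(d) = log2(424)
= 8.7279

8.7279


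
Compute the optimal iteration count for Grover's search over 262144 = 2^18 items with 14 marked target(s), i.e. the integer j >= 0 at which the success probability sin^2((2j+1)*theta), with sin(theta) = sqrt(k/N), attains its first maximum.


After j Grover iterations the success probability is P(j) = sin^2((2j+1)*theta), where sin(theta) = sqrt(k/N).
N = 2^18 = 262144, k = 14
sin(theta) = sqrt(k/N) = 0.007307924584
theta = arcsin(sqrt(k/N)) = 0.007307989633 rad
P(j) reaches its first maximum when (2j+1)*theta is as close as possible to pi/2, i.e. j = round(pi/(4*theta) - 1/2).
pi/(4*theta) - 1/2 = 106.9712
(For comparison, the common estimate pi/4 * sqrt(N/k) = 107.4721; the exact maximiser is used here.)
Optimal iterations = 107

107


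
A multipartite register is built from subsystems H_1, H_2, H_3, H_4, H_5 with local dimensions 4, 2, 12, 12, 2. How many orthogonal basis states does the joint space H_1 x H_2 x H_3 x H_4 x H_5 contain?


dim(H_1 x H_2 x H_3 x H_4 x H_5) = 4 * 2 * 12 * 12 * 2
= 8 * 12 * 12 * 2
= 96 * 12 * 2
= 1152 * 2
= 2304

2304


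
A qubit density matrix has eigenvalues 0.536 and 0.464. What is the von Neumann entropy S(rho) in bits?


S = -p*log2(p) - (1-p)*log2(1-p)
p = 0.5360, 1-p = 0.4640
= -0.5360 * log2(0.5360) - 0.4640 * log2(0.4640)
= -(-0.4822) - (-0.5140)
= 0.9963

0.9963


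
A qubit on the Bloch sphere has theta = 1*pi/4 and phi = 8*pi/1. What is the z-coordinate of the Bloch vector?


theta = 0.7854, phi = 25.1327
r_z = cos(theta) = 0.7071

0.7071


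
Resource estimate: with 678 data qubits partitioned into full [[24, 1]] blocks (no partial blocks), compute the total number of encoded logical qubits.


Each code block uses 24 physical qubits for 1 logical qubit(s).
Number of complete blocks = floor(678 / 24) = 28
Logical qubits = 28 * 1
= 28

28


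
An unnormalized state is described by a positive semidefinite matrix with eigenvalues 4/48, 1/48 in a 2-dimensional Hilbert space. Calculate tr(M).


tr(M) = sum of eigenvalues
= 4/48 + 1/48
= 5/48
= 0.1042

0.1042


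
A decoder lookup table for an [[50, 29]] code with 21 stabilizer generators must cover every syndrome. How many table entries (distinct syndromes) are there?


Each stabilizer generator gives a binary (+1 or -1) measurement outcome.
With 21 independent generators:
Total syndromes = 2^21
= 2097152

2097152


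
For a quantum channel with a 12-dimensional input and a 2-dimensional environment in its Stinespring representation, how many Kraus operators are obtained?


Tracing out the environment in an orthonormal basis {|i>_E} gives Kraus operators K_i = <i|_E U |0>_E.
Number of Kraus operators = dim(H_env) = d_env
= 2

2


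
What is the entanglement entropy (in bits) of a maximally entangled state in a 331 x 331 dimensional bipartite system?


For a maximally entangled state in d x d:
S = log2(d) = log2(331)
= 8.3707

8.3707


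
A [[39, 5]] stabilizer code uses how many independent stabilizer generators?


For an [[n,k]] stabilizer code:
Number of stabilizer generators = n - k
= 39 - 5
= 34

34


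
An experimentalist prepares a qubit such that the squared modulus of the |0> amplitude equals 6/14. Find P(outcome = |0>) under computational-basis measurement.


|alpha|^2 = 6/14 = 0.4286
|beta|^2 = 1 - 6/14 = 8/14 = 0.5714
P(|0>) = |alpha|^2 = 0.4286

0.4286


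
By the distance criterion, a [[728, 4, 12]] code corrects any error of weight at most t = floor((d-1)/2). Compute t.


Code parameters: [[728, 4, 12]], distance d = 12.
Number of correctable errors = floor((d-1)/2)
= floor((12 - 1)/2)
= floor(11/2)
= 5

5


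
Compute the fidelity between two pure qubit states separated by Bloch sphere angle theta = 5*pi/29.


For states separated by angle theta on Bloch sphere:
F = cos^2(theta/2)
theta = 5*pi/29 = 0.5417
theta/2 = 0.2708
cos(theta/2) = 0.9635
F = 0.9284

0.9284


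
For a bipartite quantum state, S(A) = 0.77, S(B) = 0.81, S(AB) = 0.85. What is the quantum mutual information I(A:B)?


I(A:B) = S(A) + S(B) - S(AB)
= 0.77 + 0.81 - 0.85
= 0.7300

0.7300


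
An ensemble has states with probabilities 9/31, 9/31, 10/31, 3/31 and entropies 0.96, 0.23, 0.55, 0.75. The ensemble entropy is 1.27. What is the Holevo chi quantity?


chi = S(rho) - sum_i p_i * S(rho_i)
Weighted entropy = 9/31 * 0.96 + 9/31 * 0.23 + 10/31 * 0.55 + 3/31 * 0.75
= 0.5955
chi = 1.27 - 0.5955
= 0.6745

0.6745


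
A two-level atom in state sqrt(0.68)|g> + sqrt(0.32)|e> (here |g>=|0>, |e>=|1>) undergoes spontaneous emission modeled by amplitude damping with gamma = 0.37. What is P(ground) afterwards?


For amplitude damping with parameter gamma on state sqrt(a)|0> + sqrt(b)|1>:
alpha^2 = 0.68, beta^2 = 0.32
P(|0>) = alpha^2 + gamma * beta^2
= 0.68 + 0.37 * 0.32
= 0.68 + 0.1184
= 0.7984

0.7984


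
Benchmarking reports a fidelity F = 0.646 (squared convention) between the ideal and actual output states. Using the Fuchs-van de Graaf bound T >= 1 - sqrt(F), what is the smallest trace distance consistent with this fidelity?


Fuchs-van de Graaf (squared-fidelity convention): 1 - sqrt(F) <= T <= sqrt(1 - F).
Lower bound: T >= 1 - sqrt(F)
sqrt(F) = sqrt(0.646) = 0.8037
T >= 1 - 0.8037
T >= 0.1963

0.1963


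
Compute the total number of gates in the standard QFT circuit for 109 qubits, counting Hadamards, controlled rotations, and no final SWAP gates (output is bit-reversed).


Hadamard gates: 109
Controlled rotations: n*(n-1)/2 = 109*108/2 = 5886
SWAP gates: 0 (omitted)
Total = 109 + 5886
= 5995

5995


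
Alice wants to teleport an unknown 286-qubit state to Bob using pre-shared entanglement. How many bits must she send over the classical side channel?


Quantum teleportation requires 2 classical bits per qubit teleported.
286 qubit(s) -> 2 * 286 = 572 classical bits

572


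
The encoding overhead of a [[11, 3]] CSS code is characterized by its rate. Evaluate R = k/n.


Code rate R = k/n
= 3/11
= 0.2727

0.2727


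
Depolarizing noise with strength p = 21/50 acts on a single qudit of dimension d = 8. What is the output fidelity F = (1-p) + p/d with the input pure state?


F = (1-p) + p/d
= (1 - 0.4200) + 0.4200/8
= 0.5800 + 0.0525
= 0.6325

0.6325


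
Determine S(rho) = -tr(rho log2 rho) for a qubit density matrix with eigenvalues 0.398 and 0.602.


S = -p*log2(p) - (1-p)*log2(1-p)
p = 0.3980, 1-p = 0.6020
= -0.3980 * log2(0.3980) - 0.6020 * log2(0.6020)
= -(-0.5290) - (-0.4408)
= 0.9698

0.9698


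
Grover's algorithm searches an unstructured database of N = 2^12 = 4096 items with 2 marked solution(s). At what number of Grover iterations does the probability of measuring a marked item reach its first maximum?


After j Grover iterations the success probability is P(j) = sin^2((2j+1)*theta), where sin(theta) = sqrt(k/N).
N = 2^12 = 4096, k = 2
sin(theta) = sqrt(k/N) = 0.02209708691
theta = arcsin(sqrt(k/N)) = 0.02209888557 rad
P(j) reaches its first maximum when (2j+1)*theta is as close as possible to pi/2, i.e. j = round(pi/(4*theta) - 1/2).
pi/(4*theta) - 1/2 = 35.0402
(For comparison, the common estimate pi/4 * sqrt(N/k) = 35.5431; the exact maximiser is used here.)
Optimal iterations = 35

35


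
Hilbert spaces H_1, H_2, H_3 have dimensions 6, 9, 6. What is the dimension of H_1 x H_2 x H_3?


dim(H_1 x H_2 x H_3) = 6 * 9 * 6
= 54 * 6
= 324

324


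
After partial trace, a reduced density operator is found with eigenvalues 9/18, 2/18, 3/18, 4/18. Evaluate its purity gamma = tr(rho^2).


tr(rho^2) = sum of eigenvalues squared
= (9/18)^2 + (2/18)^2 + (3/18)^2 + (4/18)^2
= (81 + 4 + 9 + 16) / 324
= 110/324
= 0.3395

0.3395


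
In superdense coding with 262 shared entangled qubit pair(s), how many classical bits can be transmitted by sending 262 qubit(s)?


Superdense coding allows 2 classical bits per shared entangled pair.
262 pair(s) -> 2 * 262 = 524 classical bits

524


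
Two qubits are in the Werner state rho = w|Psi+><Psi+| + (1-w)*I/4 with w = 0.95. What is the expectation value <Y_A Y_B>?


|Psi+> = (|01> + |10>)/sqrt(2)
For the pure Bell state, <Y_A Y_B> = +1 (Bell-state Pauli correlator).
The maximally-mixed part I/4 has tr(I/4 * P tensor P) = 0 for any traceless Pauli P.
So <Y_A Y_B>_rho = w * (+1) + (1 - w) * 0
= 0.95 * (+1)
= 0.9500

0.9500


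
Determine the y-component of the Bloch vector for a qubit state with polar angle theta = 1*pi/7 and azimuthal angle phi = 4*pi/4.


theta = 0.4488, phi = 3.1416
r_y = sin(theta)*sin(phi) = 0.4339 * 0.0000
r_y = 0.0000

0.0000


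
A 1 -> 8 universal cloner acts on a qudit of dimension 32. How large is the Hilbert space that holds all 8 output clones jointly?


Output space = H^(tensor 8) where dim(H) = 32
dim = 32^8
= 1024 (after 2 factors)
= 32768 (after 3 factors)
= 1048576 (after 4 factors)
= 33554432 (after 5 factors)
= 1073741824 (after 6 factors)
= 34359738368 (after 7 factors)
= 1099511627776 (after 8 factors)
= 1099511627776

1099511627776


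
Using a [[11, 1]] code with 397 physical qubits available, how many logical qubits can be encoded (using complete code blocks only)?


Each code block uses 11 physical qubits for 1 logical qubit(s).
Number of complete blocks = floor(397 / 11) = 36
Logical qubits = 36 * 1
= 36

36


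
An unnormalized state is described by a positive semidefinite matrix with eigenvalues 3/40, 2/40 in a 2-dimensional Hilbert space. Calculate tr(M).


tr(M) = sum of eigenvalues
= 3/40 + 2/40
= 5/40
= 0.1250

0.1250


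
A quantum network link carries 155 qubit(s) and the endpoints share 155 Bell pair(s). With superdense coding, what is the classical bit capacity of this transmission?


Superdense coding allows 2 classical bits per shared entangled pair.
155 pair(s) -> 2 * 155 = 310 classical bits

310


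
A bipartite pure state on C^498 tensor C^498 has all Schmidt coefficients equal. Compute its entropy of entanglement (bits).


For a maximally entangled state in d x d:
S = log2(d) = log2(498)
= 8.9600

8.9600


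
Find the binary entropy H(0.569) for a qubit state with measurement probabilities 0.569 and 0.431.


S = -p*log2(p) - (1-p)*log2(1-p)
p = 0.5690, 1-p = 0.4310
= -0.5690 * log2(0.5690) - 0.4310 * log2(0.4310)
= -(-0.4629) - (-0.5233)
= 0.9862

0.9862


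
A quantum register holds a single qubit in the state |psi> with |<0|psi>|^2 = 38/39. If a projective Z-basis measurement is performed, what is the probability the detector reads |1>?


|alpha|^2 = 38/39 = 0.9744
|beta|^2 = 1 - 38/39 = 1/39 = 0.0256
P(|1>) = |beta|^2 = 0.0256

0.0256


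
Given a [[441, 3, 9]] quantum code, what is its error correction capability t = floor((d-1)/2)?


Code parameters: [[441, 3, 9]], distance d = 9.
Number of correctable errors = floor((d-1)/2)
= floor((9 - 1)/2)
= floor(8/2)
= 4

4


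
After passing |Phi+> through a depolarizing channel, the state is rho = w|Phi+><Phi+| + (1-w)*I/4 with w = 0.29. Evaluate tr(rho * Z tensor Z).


|Phi+> = (|00> + |11>)/sqrt(2)
For the pure Bell state, <Z_A Z_B> = +1 (Bell-state Pauli correlator).
The maximally-mixed part I/4 has tr(I/4 * P tensor P) = 0 for any traceless Pauli P.
So <Z_A Z_B>_rho = w * (+1) + (1 - w) * 0
= 0.29 * (+1)
= 0.2900

0.2900


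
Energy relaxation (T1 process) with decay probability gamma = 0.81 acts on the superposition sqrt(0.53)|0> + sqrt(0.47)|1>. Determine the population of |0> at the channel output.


For amplitude damping with parameter gamma on state sqrt(a)|0> + sqrt(b)|1>:
alpha^2 = 0.53, beta^2 = 0.47
P(|0>) = alpha^2 + gamma * beta^2
= 0.53 + 0.81 * 0.47
= 0.53 + 0.3807
= 0.9107

0.9107


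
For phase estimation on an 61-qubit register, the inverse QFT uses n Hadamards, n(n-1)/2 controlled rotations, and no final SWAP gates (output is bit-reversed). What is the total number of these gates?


Hadamard gates: 61
Controlled rotations: n*(n-1)/2 = 61*60/2 = 1830
SWAP gates: 0 (omitted)
Total = 61 + 1830
= 1891

1891


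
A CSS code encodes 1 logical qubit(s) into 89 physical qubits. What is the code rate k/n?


Code rate R = k/n
= 1/89
= 0.0112

0.0112


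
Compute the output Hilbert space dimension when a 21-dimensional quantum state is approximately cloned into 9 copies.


Output space = H^(tensor 9) where dim(H) = 21
dim = 21^9
= 441 (after 2 factors)
= 9261 (after 3 factors)
= 194481 (after 4 factors)
= 4084101 (after 5 factors)
= 85766121 (after 6 factors)
= 1801088541 (after 7 factors)
= 37822859361 (after 8 factors)
= 794280046581 (after 9 factors)
= 794280046581

794280046581


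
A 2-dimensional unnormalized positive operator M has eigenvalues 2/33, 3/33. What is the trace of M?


tr(M) = sum of eigenvalues
= 2/33 + 3/33
= 5/33
= 0.1515

0.1515


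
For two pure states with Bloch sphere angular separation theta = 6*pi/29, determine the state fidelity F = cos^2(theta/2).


For states separated by angle theta on Bloch sphere:
F = cos^2(theta/2)
theta = 6*pi/29 = 0.6500
theta/2 = 0.3250
cos(theta/2) = 0.9477
F = 0.8980

0.8980


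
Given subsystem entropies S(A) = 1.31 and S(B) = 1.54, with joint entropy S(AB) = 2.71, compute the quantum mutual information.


I(A:B) = S(A) + S(B) - S(AB)
= 1.31 + 1.54 - 2.71
= 0.1400

0.1400


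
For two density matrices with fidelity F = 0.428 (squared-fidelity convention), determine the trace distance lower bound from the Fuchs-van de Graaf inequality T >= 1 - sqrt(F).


Fuchs-van de Graaf (squared-fidelity convention): 1 - sqrt(F) <= T <= sqrt(1 - F).
Lower bound: T >= 1 - sqrt(F)
sqrt(F) = sqrt(0.428) = 0.6542
T >= 1 - 0.6542
T >= 0.3458

0.3458


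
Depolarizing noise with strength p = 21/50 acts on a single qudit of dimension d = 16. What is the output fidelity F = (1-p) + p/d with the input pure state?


F = (1-p) + p/d
= (1 - 0.4200) + 0.4200/16
= 0.5800 + 0.0262
= 0.6063

0.6063


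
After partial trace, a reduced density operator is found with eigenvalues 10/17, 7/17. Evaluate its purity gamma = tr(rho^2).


tr(rho^2) = sum of eigenvalues squared
= (10/17)^2 + (7/17)^2
= (100 + 49) / 289
= 149/289
= 0.5156

0.5156


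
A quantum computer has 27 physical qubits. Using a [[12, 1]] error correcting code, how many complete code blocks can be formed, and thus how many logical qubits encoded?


Each code block uses 12 physical qubits for 1 logical qubit(s).
Number of complete blocks = floor(27 / 12) = 2
Logical qubits = 2 * 1
= 2

2


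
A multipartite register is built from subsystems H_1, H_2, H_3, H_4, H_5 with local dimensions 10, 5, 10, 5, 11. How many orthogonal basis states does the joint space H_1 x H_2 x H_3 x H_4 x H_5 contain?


dim(H_1 x H_2 x H_3 x H_4 x H_5) = 10 * 5 * 10 * 5 * 11
= 50 * 10 * 5 * 11
= 500 * 5 * 11
= 2500 * 11
= 27500

27500


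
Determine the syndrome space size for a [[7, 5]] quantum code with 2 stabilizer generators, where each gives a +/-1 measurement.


Each stabilizer generator gives a binary (+1 or -1) measurement outcome.
With 2 independent generators:
Total syndromes = 2^2
= 4

4


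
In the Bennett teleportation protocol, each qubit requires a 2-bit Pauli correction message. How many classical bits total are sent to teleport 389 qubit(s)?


Quantum teleportation requires 2 classical bits per qubit teleported.
389 qubit(s) -> 2 * 389 = 778 classical bits

778


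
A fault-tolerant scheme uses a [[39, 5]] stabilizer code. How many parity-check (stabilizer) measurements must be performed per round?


For an [[n,k]] stabilizer code:
Number of stabilizer generators = n - k
= 39 - 5
= 34

34


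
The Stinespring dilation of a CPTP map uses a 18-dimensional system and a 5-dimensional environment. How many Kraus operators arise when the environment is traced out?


Tracing out the environment in an orthonormal basis {|i>_E} gives Kraus operators K_i = <i|_E U |0>_E.
Number of Kraus operators = dim(H_env) = d_env
= 5

5


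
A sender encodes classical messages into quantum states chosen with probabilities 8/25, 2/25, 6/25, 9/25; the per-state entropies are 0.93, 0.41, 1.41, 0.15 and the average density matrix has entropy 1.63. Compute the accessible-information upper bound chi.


chi = S(rho) - sum_i p_i * S(rho_i)
Weighted entropy = 8/25 * 0.93 + 2/25 * 0.41 + 6/25 * 1.41 + 9/25 * 0.15
= 0.7228
chi = 1.63 - 0.7228
= 0.9072

0.9072


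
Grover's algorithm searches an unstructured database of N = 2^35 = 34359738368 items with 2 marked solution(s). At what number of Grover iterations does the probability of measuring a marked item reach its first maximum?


After j Grover iterations the success probability is P(j) = sin^2((2j+1)*theta), where sin(theta) = sqrt(k/N).
N = 2^35 = 34359738368, k = 2
sin(theta) = sqrt(k/N) = 7.629394531e-06
theta = arcsin(sqrt(k/N)) = 7.629394531e-06 rad
P(j) reaches its first maximum when (2j+1)*theta is as close as possible to pi/2, i.e. j = round(pi/(4*theta) - 1/2).
pi/(4*theta) - 1/2 = 102943.2081
(For comparison, the common estimate pi/4 * sqrt(N/k) = 102943.7081; the exact maximiser is used here.)
Optimal iterations = 102943

102943


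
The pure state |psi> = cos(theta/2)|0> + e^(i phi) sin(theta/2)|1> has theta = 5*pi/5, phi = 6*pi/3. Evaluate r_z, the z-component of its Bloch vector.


theta = 3.1416, phi = 6.2832
r_z = cos(theta) = -1.0000

-1.0000


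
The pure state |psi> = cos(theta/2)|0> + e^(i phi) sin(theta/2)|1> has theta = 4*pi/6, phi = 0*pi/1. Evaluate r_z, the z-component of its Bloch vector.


theta = 2.0944, phi = 0.0000
r_z = cos(theta) = -0.5000

-0.5000


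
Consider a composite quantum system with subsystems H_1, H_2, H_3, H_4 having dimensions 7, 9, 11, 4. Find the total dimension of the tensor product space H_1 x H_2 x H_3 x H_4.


dim(H_1 x H_2 x H_3 x H_4) = 7 * 9 * 11 * 4
= 63 * 11 * 4
= 693 * 4
= 2772

2772


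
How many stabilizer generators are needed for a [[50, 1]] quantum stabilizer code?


For an [[n,k]] stabilizer code:
Number of stabilizer generators = n - k
= 50 - 1
= 49

49


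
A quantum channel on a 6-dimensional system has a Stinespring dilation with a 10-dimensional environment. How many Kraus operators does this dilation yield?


Tracing out the environment in an orthonormal basis {|i>_E} gives Kraus operators K_i = <i|_E U |0>_E.
Number of Kraus operators = dim(H_env) = d_env
= 10

10


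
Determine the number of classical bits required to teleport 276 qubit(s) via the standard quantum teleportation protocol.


Quantum teleportation requires 2 classical bits per qubit teleported.
276 qubit(s) -> 2 * 276 = 552 classical bits

552


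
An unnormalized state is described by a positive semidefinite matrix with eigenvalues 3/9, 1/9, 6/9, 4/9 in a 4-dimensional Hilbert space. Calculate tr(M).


tr(M) = sum of eigenvalues
= 3/9 + 1/9 + 6/9 + 4/9
= 14/9
= 1.5556

1.5556


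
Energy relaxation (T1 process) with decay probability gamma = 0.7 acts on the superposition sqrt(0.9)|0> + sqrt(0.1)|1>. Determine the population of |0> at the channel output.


For amplitude damping with parameter gamma on state sqrt(a)|0> + sqrt(b)|1>:
alpha^2 = 0.9, beta^2 = 0.1
P(|0>) = alpha^2 + gamma * beta^2
= 0.9 + 0.7 * 0.1
= 0.9 + 0.0700
= 0.9700

0.9700


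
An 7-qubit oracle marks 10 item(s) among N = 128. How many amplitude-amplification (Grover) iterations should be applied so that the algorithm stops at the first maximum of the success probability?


After j Grover iterations the success probability is P(j) = sin^2((2j+1)*theta), where sin(theta) = sqrt(k/N).
N = 2^7 = 128, k = 10
sin(theta) = sqrt(k/N) = 0.2795084972
theta = arcsin(sqrt(k/N)) = 0.2832821653 rad
P(j) reaches its first maximum when (2j+1)*theta is as close as possible to pi/2, i.e. j = round(pi/(4*theta) - 1/2).
pi/(4*theta) - 1/2 = 2.2725
(For comparison, the common estimate pi/4 * sqrt(N/k) = 2.8099; the exact maximiser is used here.)
Optimal iterations = 2

2


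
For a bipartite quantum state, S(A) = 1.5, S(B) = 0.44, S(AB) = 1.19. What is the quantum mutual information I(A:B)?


I(A:B) = S(A) + S(B) - S(AB)
= 1.5 + 0.44 - 1.19
= 0.7500

0.7500


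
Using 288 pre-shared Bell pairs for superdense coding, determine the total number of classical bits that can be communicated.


Superdense coding allows 2 classical bits per shared entangled pair.
288 pair(s) -> 2 * 288 = 576 classical bits

576


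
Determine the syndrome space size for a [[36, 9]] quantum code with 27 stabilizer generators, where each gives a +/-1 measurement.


Each stabilizer generator gives a binary (+1 or -1) measurement outcome.
With 27 independent generators:
Total syndromes = 2^27
= 134217728

134217728


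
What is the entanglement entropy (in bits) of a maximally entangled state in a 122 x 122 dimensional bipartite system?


For a maximally entangled state in d x d:
S = log2(d) = log2(122)
= 6.9307

6.9307


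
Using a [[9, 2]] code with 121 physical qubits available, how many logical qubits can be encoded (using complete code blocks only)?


Each code block uses 9 physical qubits for 2 logical qubit(s).
Number of complete blocks = floor(121 / 9) = 13
Logical qubits = 13 * 2
= 26

26


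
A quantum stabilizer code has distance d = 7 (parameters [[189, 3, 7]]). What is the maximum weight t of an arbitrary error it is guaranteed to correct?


Code parameters: [[189, 3, 7]], distance d = 7.
Number of correctable errors = floor((d-1)/2)
= floor((7 - 1)/2)
= floor(6/2)
= 3

3


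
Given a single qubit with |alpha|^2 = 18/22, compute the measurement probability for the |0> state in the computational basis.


|alpha|^2 = 18/22 = 0.8182
|beta|^2 = 1 - 18/22 = 4/22 = 0.1818
P(|0>) = |alpha|^2 = 0.8182

0.8182


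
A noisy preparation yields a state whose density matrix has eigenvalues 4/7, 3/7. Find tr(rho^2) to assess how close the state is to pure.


tr(rho^2) = sum of eigenvalues squared
= (4/7)^2 + (3/7)^2
= (16 + 9) / 49
= 25/49
= 0.5102

0.5102


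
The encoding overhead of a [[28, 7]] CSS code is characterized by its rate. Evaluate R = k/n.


Code rate R = k/n
= 7/28
= 0.2500

0.2500


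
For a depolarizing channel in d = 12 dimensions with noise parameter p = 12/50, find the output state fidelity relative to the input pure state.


F = (1-p) + p/d
= (1 - 0.2400) + 0.2400/12
= 0.7600 + 0.0200
= 0.7800

0.7800


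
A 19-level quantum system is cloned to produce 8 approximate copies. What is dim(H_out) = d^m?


Output space = H^(tensor 8) where dim(H) = 19
dim = 19^8
= 361 (after 2 factors)
= 6859 (after 3 factors)
= 130321 (after 4 factors)
= 2476099 (after 5 factors)
= 47045881 (after 6 factors)
= 893871739 (after 7 factors)
= 16983563041 (after 8 factors)
= 16983563041

16983563041


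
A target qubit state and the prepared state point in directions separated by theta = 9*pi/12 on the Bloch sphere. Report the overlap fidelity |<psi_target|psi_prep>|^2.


For states separated by angle theta on Bloch sphere:
F = cos^2(theta/2)
theta = 9*pi/12 = 2.3562
theta/2 = 1.1781
cos(theta/2) = 0.3827
F = 0.1464

0.1464


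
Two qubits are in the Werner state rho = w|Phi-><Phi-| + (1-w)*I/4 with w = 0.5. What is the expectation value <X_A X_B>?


|Phi-> = (|00> - |11>)/sqrt(2)
For the pure Bell state, <X_A X_B> = -1 (Bell-state Pauli correlator).
The maximally-mixed part I/4 has tr(I/4 * P tensor P) = 0 for any traceless Pauli P.
So <X_A X_B>_rho = w * (-1) + (1 - w) * 0
= 0.5 * (-1)
= -0.5000

-0.5000


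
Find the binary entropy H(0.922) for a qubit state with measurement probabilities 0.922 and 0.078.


S = -p*log2(p) - (1-p)*log2(1-p)
p = 0.9220, 1-p = 0.0780
= -0.9220 * log2(0.9220) - 0.0780 * log2(0.0780)
= -(-0.1080) - (-0.2871)
= 0.3951

0.3951


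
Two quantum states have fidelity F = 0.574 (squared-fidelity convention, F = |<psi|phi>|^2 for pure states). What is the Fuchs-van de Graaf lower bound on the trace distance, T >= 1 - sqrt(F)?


Fuchs-van de Graaf (squared-fidelity convention): 1 - sqrt(F) <= T <= sqrt(1 - F).
Lower bound: T >= 1 - sqrt(F)
sqrt(F) = sqrt(0.574) = 0.7576
T >= 1 - 0.7576
T >= 0.2424

0.2424


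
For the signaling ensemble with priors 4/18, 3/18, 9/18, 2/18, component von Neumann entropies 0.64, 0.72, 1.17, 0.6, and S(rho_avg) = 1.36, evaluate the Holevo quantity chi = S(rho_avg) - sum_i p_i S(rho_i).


chi = S(rho) - sum_i p_i * S(rho_i)
Weighted entropy = 4/18 * 0.64 + 3/18 * 0.72 + 9/18 * 1.17 + 2/18 * 0.6
= 0.9139
chi = 1.36 - 0.9139
= 0.4461

0.4461


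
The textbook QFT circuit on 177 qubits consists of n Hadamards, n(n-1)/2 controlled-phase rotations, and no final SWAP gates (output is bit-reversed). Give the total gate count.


Hadamard gates: 177
Controlled rotations: n*(n-1)/2 = 177*176/2 = 15576
SWAP gates: 0 (omitted)
Total = 177 + 15576
= 15753

15753


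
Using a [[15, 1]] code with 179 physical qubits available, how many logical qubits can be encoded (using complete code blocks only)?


Each code block uses 15 physical qubits for 1 logical qubit(s).
Number of complete blocks = floor(179 / 15) = 11
Logical qubits = 11 * 1
= 11

11


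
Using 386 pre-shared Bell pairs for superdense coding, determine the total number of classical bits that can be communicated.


Superdense coding allows 2 classical bits per shared entangled pair.
386 pair(s) -> 2 * 386 = 772 classical bits

772


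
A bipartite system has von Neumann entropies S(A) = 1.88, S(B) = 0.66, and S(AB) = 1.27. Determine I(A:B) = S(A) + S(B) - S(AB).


I(A:B) = S(A) + S(B) - S(AB)
= 1.88 + 0.66 - 1.27
= 1.2700

1.2700


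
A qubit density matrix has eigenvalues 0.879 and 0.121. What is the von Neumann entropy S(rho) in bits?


S = -p*log2(p) - (1-p)*log2(1-p)
p = 0.8790, 1-p = 0.1210
= -0.8790 * log2(0.8790) - 0.1210 * log2(0.1210)
= -(-0.1636) - (-0.3687)
= 0.5322

0.5322
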